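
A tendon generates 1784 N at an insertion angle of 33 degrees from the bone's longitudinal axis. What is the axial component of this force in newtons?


F_eff = F_tendon * cos(theta)
theta = 33 deg = 0.5760 rad
cos(theta) = 0.8387
F_eff = 1784 * 0.8387
F_eff = 1496.1883


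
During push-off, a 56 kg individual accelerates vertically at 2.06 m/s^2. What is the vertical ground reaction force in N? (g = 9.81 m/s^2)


GRF = m * (g + a)
GRF = 56 * (9.81 + 2.06)
GRF = 56 * 11.8700
GRF = 664.7200


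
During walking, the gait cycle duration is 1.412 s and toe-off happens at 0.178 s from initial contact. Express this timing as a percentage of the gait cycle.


pct = (event_time / cycle_time) * 100
pct = (0.178 / 1.412) * 100
ratio = 0.1261
pct = 12.6062


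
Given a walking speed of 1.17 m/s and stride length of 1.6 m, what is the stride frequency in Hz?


f = v / stride_length
f = 1.17 / 1.6
f = 0.7312


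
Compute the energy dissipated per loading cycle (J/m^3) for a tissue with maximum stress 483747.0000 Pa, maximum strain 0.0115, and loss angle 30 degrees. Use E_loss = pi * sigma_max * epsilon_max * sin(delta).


E_loss = pi * sigma_max * epsilon_max * sin(delta)
delta = 30 deg = 0.5236 rad
sin(delta) = 0.5000
E_loss = pi * 483747.0000 * 0.0115 * 0.5000
E_loss = 8738.4821


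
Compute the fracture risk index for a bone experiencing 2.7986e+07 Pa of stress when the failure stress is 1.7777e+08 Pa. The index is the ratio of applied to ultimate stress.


FRI = applied / ultimate
FRI = 2.7986e+07 / 1.7777e+08
FRI = 0.1574


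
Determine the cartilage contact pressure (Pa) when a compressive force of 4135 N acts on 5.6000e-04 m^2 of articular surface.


P = F / A
P = 4135 / 5.6000e-04
P = 7.3839e+06


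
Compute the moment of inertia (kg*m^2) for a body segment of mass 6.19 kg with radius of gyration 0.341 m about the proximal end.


I = m * k^2
I = 6.19 * 0.341^2
k^2 = 0.1163
I = 0.7198


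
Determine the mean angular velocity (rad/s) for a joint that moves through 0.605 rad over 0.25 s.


omega = delta_theta / delta_t
omega = 0.605 / 0.25
omega = 2.4200


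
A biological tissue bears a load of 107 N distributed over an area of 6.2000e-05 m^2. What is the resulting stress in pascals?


stress = F / A
stress = 107 / 6.2000e-05
stress = 1.7258e+06


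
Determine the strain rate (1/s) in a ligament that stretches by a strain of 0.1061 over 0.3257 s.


strain_rate = delta_strain / delta_t
strain_rate = 0.1061 / 0.3257
strain_rate = 0.3258


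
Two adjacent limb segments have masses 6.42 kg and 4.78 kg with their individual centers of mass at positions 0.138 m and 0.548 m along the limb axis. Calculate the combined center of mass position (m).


COM = (m1*x1 + m2*x2) / (m1 + m2)
COM = (6.42*0.138 + 4.78*0.548) / (6.42 + 4.78)
Numerator = 3.5054
Denominator = 11.2000
COM = 0.3130


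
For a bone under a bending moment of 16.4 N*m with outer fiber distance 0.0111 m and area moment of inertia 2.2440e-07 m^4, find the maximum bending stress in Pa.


sigma = M * c / I
sigma = 16.4 * 0.0111 / 2.2440e-07
M * c = 0.1820
sigma = 811229.9465


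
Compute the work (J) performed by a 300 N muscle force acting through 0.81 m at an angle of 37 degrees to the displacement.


W = F * d * cos(theta)
theta = 37 deg = 0.6458 rad
cos(theta) = 0.7986
W = 300 * 0.81 * 0.7986
W = 194.0684


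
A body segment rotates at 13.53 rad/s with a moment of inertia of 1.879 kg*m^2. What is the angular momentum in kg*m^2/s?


L = I * omega
L = 1.879 * 13.53
L = 25.4229


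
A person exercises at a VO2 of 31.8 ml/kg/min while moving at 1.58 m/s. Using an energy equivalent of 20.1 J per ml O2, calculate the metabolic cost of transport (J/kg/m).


Power per kg = VO2 * 20.1 / 60
Power per kg = 31.8 * 20.1 / 60 = 10.6530 W/kg
Cost = power_per_kg / speed
Cost = 10.6530 / 1.58
Cost = 6.7424


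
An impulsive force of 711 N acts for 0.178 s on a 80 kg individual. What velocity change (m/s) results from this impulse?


J = F * dt = 711 * 0.178 = 126.5580 N*s
delta_v = J / m
delta_v = 126.5580 / 80
delta_v = 1.5820


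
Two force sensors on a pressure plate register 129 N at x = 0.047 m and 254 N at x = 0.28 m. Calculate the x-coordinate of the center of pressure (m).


COP_x = (F1*x1 + F2*x2) / (F1 + F2)
COP_x = (129*0.047 + 254*0.28) / (129 + 254)
Numerator = 77.1830
Denominator = 383
COP_x = 0.2015


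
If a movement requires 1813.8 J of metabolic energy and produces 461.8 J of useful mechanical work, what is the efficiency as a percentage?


eta = (W_mech / E_meta) * 100
eta = (461.8 / 1813.8) * 100
ratio = 0.2546
eta = 25.4604


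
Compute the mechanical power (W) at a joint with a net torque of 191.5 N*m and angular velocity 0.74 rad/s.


P = M * omega
P = 191.5 * 0.74
P = 141.7100


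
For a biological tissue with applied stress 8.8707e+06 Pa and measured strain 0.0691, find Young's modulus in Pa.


E = stress / strain
E = 8.8707e+06 / 0.0691
E = 1.2837e+08


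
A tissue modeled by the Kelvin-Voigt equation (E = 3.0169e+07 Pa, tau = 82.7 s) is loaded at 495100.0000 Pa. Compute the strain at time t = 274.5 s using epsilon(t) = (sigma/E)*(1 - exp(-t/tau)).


epsilon(t) = (sigma/E) * (1 - exp(-t/tau))
sigma/E = 495100.0000 / 3.0169e+07 = 0.0164
exp(-t/tau) = exp(-274.5 / 82.7) = 0.0362
epsilon = 0.0164 * (1 - 0.0362)
epsilon = 0.0158


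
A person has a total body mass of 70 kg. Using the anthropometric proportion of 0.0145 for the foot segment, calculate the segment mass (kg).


m_segment = body_mass * fraction
m_segment = 70 * 0.0145
m_segment = 1.0150


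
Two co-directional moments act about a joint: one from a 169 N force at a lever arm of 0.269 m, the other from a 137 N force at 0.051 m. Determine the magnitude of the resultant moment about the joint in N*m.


M = F1 * d1 + F2 * d2
M = 169 * 0.269 + 137 * 0.051
M = 45.4610 + 6.9870
M = 52.4480


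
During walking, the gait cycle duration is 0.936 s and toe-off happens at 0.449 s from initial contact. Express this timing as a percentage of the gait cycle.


pct = (event_time / cycle_time) * 100
pct = (0.449 / 0.936) * 100
ratio = 0.4797
pct = 47.9701


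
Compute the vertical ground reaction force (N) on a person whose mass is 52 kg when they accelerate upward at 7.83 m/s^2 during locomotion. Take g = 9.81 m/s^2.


GRF = m * (g + a)
GRF = 52 * (9.81 + 7.83)
GRF = 52 * 17.6400
GRF = 917.2800


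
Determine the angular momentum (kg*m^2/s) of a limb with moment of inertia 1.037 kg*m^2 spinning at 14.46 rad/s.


L = I * omega
L = 1.037 * 14.46
L = 14.9950


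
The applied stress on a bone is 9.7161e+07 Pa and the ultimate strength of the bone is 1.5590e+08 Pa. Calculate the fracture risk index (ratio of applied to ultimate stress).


FRI = applied / ultimate
FRI = 9.7161e+07 / 1.5590e+08
FRI = 0.6232


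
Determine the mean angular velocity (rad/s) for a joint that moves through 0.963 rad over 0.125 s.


omega = delta_theta / delta_t
omega = 0.963 / 0.125
omega = 7.7040


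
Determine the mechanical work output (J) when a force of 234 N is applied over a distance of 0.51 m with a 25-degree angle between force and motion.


W = F * d * cos(theta)
theta = 25 deg = 0.4363 rad
cos(theta) = 0.9063
W = 234 * 0.51 * 0.9063
W = 108.1588


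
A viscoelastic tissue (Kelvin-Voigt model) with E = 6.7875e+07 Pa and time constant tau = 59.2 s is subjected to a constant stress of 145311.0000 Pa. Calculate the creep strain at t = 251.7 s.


epsilon(t) = (sigma/E) * (1 - exp(-t/tau))
sigma/E = 145311.0000 / 6.7875e+07 = 0.0021
exp(-t/tau) = exp(-251.7 / 59.2) = 0.0142
epsilon = 0.0021 * (1 - 0.0142)
epsilon = 0.0021


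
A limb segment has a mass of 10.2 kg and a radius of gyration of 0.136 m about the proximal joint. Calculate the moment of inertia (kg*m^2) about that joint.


I = m * k^2
I = 10.2 * 0.136^2
k^2 = 0.0185
I = 0.1887


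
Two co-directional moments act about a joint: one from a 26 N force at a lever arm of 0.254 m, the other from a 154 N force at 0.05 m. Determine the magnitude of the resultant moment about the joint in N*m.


M = F1 * d1 + F2 * d2
M = 26 * 0.254 + 154 * 0.05
M = 6.6040 + 7.7000
M = 14.3040


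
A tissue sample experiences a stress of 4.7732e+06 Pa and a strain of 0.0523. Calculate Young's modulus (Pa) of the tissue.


E = stress / strain
E = 4.7732e+06 / 0.0523
E = 9.1266e+07


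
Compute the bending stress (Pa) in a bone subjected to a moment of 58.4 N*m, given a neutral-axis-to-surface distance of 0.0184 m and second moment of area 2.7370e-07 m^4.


sigma = M * c / I
sigma = 58.4 * 0.0184 / 2.7370e-07
M * c = 1.0746
sigma = 3.9261e+06


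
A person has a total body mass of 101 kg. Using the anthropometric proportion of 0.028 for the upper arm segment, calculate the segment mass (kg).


m_segment = body_mass * fraction
m_segment = 101 * 0.028
m_segment = 2.8280


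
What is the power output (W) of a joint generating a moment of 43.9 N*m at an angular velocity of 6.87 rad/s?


P = M * omega
P = 43.9 * 6.87
P = 301.5930


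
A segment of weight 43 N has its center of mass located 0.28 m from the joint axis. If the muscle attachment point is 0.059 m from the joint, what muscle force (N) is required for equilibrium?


F_muscle = W * d_load / d_muscle
F_muscle = 43 * 0.28 / 0.059
Numerator = 12.0400
F_muscle = 204.0678


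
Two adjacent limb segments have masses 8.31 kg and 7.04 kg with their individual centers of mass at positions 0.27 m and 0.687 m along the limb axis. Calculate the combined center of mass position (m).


COM = (m1*x1 + m2*x2) / (m1 + m2)
COM = (8.31*0.27 + 7.04*0.687) / (8.31 + 7.04)
Numerator = 7.0802
Denominator = 15.3500
COM = 0.4612


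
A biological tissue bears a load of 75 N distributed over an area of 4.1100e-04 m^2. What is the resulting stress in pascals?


stress = F / A
stress = 75 / 4.1100e-04
stress = 182481.7518


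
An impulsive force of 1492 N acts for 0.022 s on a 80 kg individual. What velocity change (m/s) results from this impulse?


J = F * dt = 1492 * 0.022 = 32.8240 N*s
delta_v = J / m
delta_v = 32.8240 / 80
delta_v = 0.4103


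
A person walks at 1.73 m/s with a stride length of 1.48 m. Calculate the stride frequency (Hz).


f = v / stride_length
f = 1.73 / 1.48
f = 1.1689


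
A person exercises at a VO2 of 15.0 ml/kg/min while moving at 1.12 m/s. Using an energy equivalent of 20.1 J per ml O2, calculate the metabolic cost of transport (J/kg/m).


Power per kg = VO2 * 20.1 / 60
Power per kg = 15.0 * 20.1 / 60 = 5.0250 W/kg
Cost = power_per_kg / speed
Cost = 5.0250 / 1.12
Cost = 4.4866


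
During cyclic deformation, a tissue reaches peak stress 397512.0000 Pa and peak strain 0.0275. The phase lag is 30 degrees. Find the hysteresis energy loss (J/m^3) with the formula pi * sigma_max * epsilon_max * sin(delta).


E_loss = pi * sigma_max * epsilon_max * sin(delta)
delta = 30 deg = 0.5236 rad
sin(delta) = 0.5000
E_loss = pi * 397512.0000 * 0.0275 * 0.5000
E_loss = 17171.2857


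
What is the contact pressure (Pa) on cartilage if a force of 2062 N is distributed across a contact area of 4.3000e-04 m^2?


P = F / A
P = 2062 / 4.3000e-04
P = 4.7953e+06


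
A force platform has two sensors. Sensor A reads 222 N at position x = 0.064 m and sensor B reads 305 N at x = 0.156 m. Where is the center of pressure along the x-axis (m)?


COP_x = (F1*x1 + F2*x2) / (F1 + F2)
COP_x = (222*0.064 + 305*0.156) / (222 + 305)
Numerator = 61.7880
Denominator = 527
COP_x = 0.1172


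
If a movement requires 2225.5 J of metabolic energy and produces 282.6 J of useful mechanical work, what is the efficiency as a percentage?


eta = (W_mech / E_meta) * 100
eta = (282.6 / 2225.5) * 100
ratio = 0.1270
eta = 12.6983


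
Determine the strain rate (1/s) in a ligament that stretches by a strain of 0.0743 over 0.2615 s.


strain_rate = delta_strain / delta_t
strain_rate = 0.0743 / 0.2615
strain_rate = 0.2841


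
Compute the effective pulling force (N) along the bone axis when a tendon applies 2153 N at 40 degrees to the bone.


F_eff = F_tendon * cos(theta)
theta = 40 deg = 0.6981 rad
cos(theta) = 0.7660
F_eff = 2153 * 0.7660
F_eff = 1649.2937


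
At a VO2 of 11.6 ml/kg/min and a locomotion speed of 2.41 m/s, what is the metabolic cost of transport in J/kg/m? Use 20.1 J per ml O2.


Power per kg = VO2 * 20.1 / 60
Power per kg = 11.6 * 20.1 / 60 = 3.8860 W/kg
Cost = power_per_kg / speed
Cost = 3.8860 / 2.41
Cost = 1.6124


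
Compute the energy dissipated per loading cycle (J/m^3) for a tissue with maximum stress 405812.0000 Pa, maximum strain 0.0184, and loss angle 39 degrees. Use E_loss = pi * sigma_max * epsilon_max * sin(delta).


E_loss = pi * sigma_max * epsilon_max * sin(delta)
delta = 39 deg = 0.6807 rad
sin(delta) = 0.6293
E_loss = pi * 405812.0000 * 0.0184 * 0.6293
E_loss = 14762.6521


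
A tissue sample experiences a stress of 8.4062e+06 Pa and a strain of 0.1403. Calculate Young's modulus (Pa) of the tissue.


E = stress / strain
E = 8.4062e+06 / 0.1403
E = 5.9916e+07


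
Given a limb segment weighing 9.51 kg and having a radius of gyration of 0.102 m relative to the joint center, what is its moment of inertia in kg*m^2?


I = m * k^2
I = 9.51 * 0.102^2
k^2 = 0.0104
I = 0.0989


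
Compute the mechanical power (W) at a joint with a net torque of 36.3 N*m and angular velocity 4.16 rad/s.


P = M * omega
P = 36.3 * 4.16
P = 151.0080


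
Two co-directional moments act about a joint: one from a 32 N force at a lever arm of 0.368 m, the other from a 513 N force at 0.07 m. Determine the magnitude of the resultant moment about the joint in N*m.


M = F1 * d1 + F2 * d2
M = 32 * 0.368 + 513 * 0.07
M = 11.7760 + 35.9100
M = 47.6860


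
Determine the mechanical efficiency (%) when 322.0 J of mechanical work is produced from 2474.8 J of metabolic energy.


eta = (W_mech / E_meta) * 100
eta = (322.0 / 2474.8) * 100
ratio = 0.1301
eta = 13.0112


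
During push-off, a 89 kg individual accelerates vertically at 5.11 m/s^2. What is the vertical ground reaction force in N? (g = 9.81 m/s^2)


GRF = m * (g + a)
GRF = 89 * (9.81 + 5.11)
GRF = 89 * 14.9200
GRF = 1327.8800


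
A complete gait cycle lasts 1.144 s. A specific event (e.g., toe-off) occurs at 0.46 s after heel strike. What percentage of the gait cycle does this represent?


pct = (event_time / cycle_time) * 100
pct = (0.46 / 1.144) * 100
ratio = 0.4021
pct = 40.2098


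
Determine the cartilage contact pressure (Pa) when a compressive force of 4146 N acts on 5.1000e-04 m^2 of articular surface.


P = F / A
P = 4146 / 5.1000e-04
P = 8.1294e+06


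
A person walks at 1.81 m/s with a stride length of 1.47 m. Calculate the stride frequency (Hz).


f = v / stride_length
f = 1.81 / 1.47
f = 1.2313


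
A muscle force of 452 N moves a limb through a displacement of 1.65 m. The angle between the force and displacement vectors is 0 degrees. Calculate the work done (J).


W = F * d * cos(theta)
theta = 0 deg = 0.0000 rad
cos(theta) = 1.0000
W = 452 * 1.65 * 1.0000
W = 745.8000


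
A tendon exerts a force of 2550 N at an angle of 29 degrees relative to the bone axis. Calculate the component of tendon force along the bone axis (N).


F_eff = F_tendon * cos(theta)
theta = 29 deg = 0.5061 rad
cos(theta) = 0.8746
F_eff = 2550 * 0.8746
F_eff = 2230.2803


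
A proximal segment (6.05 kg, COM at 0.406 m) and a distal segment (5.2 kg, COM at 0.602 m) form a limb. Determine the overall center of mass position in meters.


COM = (m1*x1 + m2*x2) / (m1 + m2)
COM = (6.05*0.406 + 5.2*0.602) / (6.05 + 5.2)
Numerator = 5.5867
Denominator = 11.2500
COM = 0.4966


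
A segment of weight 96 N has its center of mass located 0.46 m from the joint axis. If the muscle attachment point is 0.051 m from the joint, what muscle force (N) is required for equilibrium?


F_muscle = W * d_load / d_muscle
F_muscle = 96 * 0.46 / 0.051
Numerator = 44.1600
F_muscle = 865.8824


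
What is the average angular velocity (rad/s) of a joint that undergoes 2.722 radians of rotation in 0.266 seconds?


omega = delta_theta / delta_t
omega = 2.722 / 0.266
omega = 10.2331


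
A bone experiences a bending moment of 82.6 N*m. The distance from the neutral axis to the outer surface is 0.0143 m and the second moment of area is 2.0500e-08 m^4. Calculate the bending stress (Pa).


sigma = M * c / I
sigma = 82.6 * 0.0143 / 2.0500e-08
M * c = 1.1812
sigma = 5.7619e+07


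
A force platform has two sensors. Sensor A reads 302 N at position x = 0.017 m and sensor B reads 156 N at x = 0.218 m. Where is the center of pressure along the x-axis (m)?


COP_x = (F1*x1 + F2*x2) / (F1 + F2)
COP_x = (302*0.017 + 156*0.218) / (302 + 156)
Numerator = 39.1420
Denominator = 458
COP_x = 0.0855


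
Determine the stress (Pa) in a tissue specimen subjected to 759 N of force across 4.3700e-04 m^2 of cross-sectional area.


stress = F / A
stress = 759 / 4.3700e-04
stress = 1.7368e+06


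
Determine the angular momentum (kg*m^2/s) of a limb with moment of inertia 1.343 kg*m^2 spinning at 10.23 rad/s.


L = I * omega
L = 1.343 * 10.23
L = 13.7389


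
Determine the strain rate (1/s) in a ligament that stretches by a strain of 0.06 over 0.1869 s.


strain_rate = delta_strain / delta_t
strain_rate = 0.06 / 0.1869
strain_rate = 0.3210


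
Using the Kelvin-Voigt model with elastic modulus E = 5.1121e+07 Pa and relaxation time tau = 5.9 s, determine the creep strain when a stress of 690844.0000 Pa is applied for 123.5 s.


epsilon(t) = (sigma/E) * (1 - exp(-t/tau))
sigma/E = 690844.0000 / 5.1121e+07 = 0.0135
exp(-t/tau) = exp(-123.5 / 5.9) = 8.1145e-10
epsilon = 0.0135 * (1 - 8.1145e-10)
epsilon = 0.0135


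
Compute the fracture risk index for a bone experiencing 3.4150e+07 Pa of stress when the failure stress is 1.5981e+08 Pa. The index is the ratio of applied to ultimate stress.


FRI = applied / ultimate
FRI = 3.4150e+07 / 1.5981e+08
FRI = 0.2137


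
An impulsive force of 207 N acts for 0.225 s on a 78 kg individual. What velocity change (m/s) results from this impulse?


J = F * dt = 207 * 0.225 = 46.5750 N*s
delta_v = J / m
delta_v = 46.5750 / 78
delta_v = 0.5971


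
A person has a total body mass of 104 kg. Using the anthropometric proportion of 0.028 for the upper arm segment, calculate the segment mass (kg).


m_segment = body_mass * fraction
m_segment = 104 * 0.028
m_segment = 2.9120


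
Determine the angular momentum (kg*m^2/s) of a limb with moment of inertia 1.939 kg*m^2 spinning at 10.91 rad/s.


L = I * omega
L = 1.939 * 10.91
L = 21.1545


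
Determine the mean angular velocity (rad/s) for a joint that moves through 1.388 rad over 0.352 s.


omega = delta_theta / delta_t
omega = 1.388 / 0.352
omega = 3.9432


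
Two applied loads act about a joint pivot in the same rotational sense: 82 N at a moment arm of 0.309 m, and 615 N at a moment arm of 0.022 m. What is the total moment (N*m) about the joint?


M = F1 * d1 + F2 * d2
M = 82 * 0.309 + 615 * 0.022
M = 25.3380 + 13.5300
M = 38.8680


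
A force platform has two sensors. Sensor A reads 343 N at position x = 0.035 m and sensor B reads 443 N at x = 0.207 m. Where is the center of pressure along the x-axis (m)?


COP_x = (F1*x1 + F2*x2) / (F1 + F2)
COP_x = (343*0.035 + 443*0.207) / (343 + 443)
Numerator = 103.7060
Denominator = 786
COP_x = 0.1319


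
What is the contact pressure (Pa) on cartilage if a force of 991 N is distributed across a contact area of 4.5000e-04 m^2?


P = F / A
P = 991 / 4.5000e-04
P = 2.2022e+06


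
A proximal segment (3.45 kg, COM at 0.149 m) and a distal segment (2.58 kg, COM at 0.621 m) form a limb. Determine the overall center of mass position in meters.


COM = (m1*x1 + m2*x2) / (m1 + m2)
COM = (3.45*0.149 + 2.58*0.621) / (3.45 + 2.58)
Numerator = 2.1162
Denominator = 6.0300
COM = 0.3510


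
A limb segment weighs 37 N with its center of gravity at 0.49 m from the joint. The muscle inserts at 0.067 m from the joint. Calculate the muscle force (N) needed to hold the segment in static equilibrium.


F_muscle = W * d_load / d_muscle
F_muscle = 37 * 0.49 / 0.067
Numerator = 18.1300
F_muscle = 270.5970


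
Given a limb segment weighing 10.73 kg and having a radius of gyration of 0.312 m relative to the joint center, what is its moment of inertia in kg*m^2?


I = m * k^2
I = 10.73 * 0.312^2
k^2 = 0.0973
I = 1.0445


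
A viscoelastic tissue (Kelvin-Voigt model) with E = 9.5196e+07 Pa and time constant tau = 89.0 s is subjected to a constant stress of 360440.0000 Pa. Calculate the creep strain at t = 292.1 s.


epsilon(t) = (sigma/E) * (1 - exp(-t/tau))
sigma/E = 360440.0000 / 9.5196e+07 = 0.0038
exp(-t/tau) = exp(-292.1 / 89.0) = 0.0376
epsilon = 0.0038 * (1 - 0.0376)
epsilon = 0.0036


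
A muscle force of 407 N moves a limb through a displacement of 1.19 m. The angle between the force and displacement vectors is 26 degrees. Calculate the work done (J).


W = F * d * cos(theta)
theta = 26 deg = 0.4538 rad
cos(theta) = 0.8988
W = 407 * 1.19 * 0.8988
W = 435.3129


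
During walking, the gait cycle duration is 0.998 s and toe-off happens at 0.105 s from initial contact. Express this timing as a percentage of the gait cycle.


pct = (event_time / cycle_time) * 100
pct = (0.105 / 0.998) * 100
ratio = 0.1052
pct = 10.5210


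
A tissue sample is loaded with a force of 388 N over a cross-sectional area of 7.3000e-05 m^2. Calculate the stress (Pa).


stress = F / A
stress = 388 / 7.3000e-05
stress = 5.3151e+06


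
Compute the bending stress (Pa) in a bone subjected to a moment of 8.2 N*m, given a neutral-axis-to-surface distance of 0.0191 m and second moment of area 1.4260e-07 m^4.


sigma = M * c / I
sigma = 8.2 * 0.0191 / 1.4260e-07
M * c = 0.1566
sigma = 1.0983e+06


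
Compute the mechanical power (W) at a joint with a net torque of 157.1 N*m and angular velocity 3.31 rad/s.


P = M * omega
P = 157.1 * 3.31
P = 520.0010


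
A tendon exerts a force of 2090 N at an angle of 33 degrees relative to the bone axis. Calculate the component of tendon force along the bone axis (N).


F_eff = F_tendon * cos(theta)
theta = 33 deg = 0.5760 rad
cos(theta) = 0.8387
F_eff = 2090 * 0.8387
F_eff = 1752.8215


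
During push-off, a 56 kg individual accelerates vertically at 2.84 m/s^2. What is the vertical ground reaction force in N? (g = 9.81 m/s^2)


GRF = m * (g + a)
GRF = 56 * (9.81 + 2.84)
GRF = 56 * 12.6500
GRF = 708.4000


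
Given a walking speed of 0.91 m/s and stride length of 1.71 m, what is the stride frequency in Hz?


f = v / stride_length
f = 0.91 / 1.71
f = 0.5322


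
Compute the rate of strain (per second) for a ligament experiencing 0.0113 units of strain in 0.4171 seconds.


strain_rate = delta_strain / delta_t
strain_rate = 0.0113 / 0.4171
strain_rate = 0.0271


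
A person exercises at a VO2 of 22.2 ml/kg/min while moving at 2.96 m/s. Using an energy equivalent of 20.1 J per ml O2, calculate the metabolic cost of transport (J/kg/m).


Power per kg = VO2 * 20.1 / 60
Power per kg = 22.2 * 20.1 / 60 = 7.4370 W/kg
Cost = power_per_kg / speed
Cost = 7.4370 / 2.96
Cost = 2.5125


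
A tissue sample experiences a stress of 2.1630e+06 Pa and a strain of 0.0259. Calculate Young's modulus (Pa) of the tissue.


E = stress / strain
E = 2.1630e+06 / 0.0259
E = 8.3514e+07


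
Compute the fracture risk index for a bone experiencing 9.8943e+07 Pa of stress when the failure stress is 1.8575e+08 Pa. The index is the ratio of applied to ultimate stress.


FRI = applied / ultimate
FRI = 9.8943e+07 / 1.8575e+08
FRI = 0.5327


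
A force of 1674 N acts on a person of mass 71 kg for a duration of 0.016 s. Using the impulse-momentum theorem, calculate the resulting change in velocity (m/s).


J = F * dt = 1674 * 0.016 = 26.7840 N*s
delta_v = J / m
delta_v = 26.7840 / 71
delta_v = 0.3772


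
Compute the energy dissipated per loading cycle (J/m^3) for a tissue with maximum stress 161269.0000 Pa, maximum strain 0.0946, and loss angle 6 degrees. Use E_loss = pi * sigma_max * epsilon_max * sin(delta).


E_loss = pi * sigma_max * epsilon_max * sin(delta)
delta = 6 deg = 0.1047 rad
sin(delta) = 0.1045
E_loss = pi * 161269.0000 * 0.0946 * 0.1045
E_loss = 5009.8701


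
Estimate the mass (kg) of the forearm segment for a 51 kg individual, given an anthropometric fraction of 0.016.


m_segment = body_mass * fraction
m_segment = 51 * 0.016
m_segment = 0.8160


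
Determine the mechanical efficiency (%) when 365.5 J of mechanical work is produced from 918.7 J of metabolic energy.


eta = (W_mech / E_meta) * 100
eta = (365.5 / 918.7) * 100
ratio = 0.3978
eta = 39.7845


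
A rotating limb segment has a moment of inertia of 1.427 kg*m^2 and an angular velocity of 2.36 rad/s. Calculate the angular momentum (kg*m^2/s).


L = I * omega
L = 1.427 * 2.36
L = 3.3677


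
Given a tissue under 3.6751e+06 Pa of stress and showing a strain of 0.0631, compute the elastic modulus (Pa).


E = stress / strain
E = 3.6751e+06 / 0.0631
E = 5.8242e+07


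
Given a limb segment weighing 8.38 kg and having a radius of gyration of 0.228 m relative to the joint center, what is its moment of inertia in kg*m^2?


I = m * k^2
I = 8.38 * 0.228^2
k^2 = 0.0520
I = 0.4356


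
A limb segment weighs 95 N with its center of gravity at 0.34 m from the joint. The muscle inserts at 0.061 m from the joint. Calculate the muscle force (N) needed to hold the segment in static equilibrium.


F_muscle = W * d_load / d_muscle
F_muscle = 95 * 0.34 / 0.061
Numerator = 32.3000
F_muscle = 529.5082


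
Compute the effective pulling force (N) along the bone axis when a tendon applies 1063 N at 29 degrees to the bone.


F_eff = F_tendon * cos(theta)
theta = 29 deg = 0.5061 rad
cos(theta) = 0.8746
F_eff = 1063 * 0.8746
F_eff = 929.7207


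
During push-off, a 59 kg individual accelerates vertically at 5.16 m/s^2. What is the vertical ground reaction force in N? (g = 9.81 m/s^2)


GRF = m * (g + a)
GRF = 59 * (9.81 + 5.16)
GRF = 59 * 14.9700
GRF = 883.2300


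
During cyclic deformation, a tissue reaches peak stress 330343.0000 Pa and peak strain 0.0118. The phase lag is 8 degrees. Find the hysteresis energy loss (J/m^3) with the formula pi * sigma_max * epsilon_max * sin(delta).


E_loss = pi * sigma_max * epsilon_max * sin(delta)
delta = 8 deg = 0.1396 rad
sin(delta) = 0.1392
E_loss = pi * 330343.0000 * 0.0118 * 0.1392
E_loss = 1704.3245


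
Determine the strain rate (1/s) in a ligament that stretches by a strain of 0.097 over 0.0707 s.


strain_rate = delta_strain / delta_t
strain_rate = 0.097 / 0.0707
strain_rate = 1.3720


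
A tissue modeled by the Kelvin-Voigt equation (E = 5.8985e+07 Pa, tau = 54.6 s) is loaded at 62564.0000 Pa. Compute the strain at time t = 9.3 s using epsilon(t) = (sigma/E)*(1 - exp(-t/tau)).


epsilon(t) = (sigma/E) * (1 - exp(-t/tau))
sigma/E = 62564.0000 / 5.8985e+07 = 0.0011
exp(-t/tau) = exp(-9.3 / 54.6) = 0.8434
epsilon = 0.0011 * (1 - 0.8434)
epsilon = 1.6612e-04


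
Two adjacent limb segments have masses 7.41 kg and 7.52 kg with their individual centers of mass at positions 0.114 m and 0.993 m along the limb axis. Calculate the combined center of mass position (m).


COM = (m1*x1 + m2*x2) / (m1 + m2)
COM = (7.41*0.114 + 7.52*0.993) / (7.41 + 7.52)
Numerator = 8.3121
Denominator = 14.9300
COM = 0.5567


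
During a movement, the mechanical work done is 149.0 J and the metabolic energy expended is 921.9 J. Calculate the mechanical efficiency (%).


eta = (W_mech / E_meta) * 100
eta = (149.0 / 921.9) * 100
ratio = 0.1616
eta = 16.1623


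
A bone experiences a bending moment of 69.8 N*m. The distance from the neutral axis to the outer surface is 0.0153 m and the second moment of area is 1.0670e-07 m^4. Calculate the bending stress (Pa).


sigma = M * c / I
sigma = 69.8 * 0.0153 / 1.0670e-07
M * c = 1.0679
sigma = 1.0009e+07


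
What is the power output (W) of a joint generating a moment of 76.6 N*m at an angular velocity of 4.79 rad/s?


P = M * omega
P = 76.6 * 4.79
P = 366.9140


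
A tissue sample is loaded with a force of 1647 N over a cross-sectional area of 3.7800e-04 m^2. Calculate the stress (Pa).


stress = F / A
stress = 1647 / 3.7800e-04
stress = 4.3571e+06


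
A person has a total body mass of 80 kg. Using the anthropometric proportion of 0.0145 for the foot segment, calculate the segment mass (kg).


m_segment = body_mass * fraction
m_segment = 80 * 0.0145
m_segment = 1.1600


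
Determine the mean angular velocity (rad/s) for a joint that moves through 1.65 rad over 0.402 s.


omega = delta_theta / delta_t
omega = 1.65 / 0.402
omega = 4.1045


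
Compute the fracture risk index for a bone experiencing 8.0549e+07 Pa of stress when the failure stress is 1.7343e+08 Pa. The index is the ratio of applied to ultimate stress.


FRI = applied / ultimate
FRI = 8.0549e+07 / 1.7343e+08
FRI = 0.4644


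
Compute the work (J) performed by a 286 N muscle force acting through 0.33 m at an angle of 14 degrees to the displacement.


W = F * d * cos(theta)
theta = 14 deg = 0.2443 rad
cos(theta) = 0.9703
W = 286 * 0.33 * 0.9703
W = 91.5765


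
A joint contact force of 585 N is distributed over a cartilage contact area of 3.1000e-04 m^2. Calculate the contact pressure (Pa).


P = F / A
P = 585 / 3.1000e-04
P = 1.8871e+06


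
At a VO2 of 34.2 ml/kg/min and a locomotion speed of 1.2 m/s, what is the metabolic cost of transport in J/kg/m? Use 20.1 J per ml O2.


Power per kg = VO2 * 20.1 / 60
Power per kg = 34.2 * 20.1 / 60 = 11.4570 W/kg
Cost = power_per_kg / speed
Cost = 11.4570 / 1.2
Cost = 9.5475


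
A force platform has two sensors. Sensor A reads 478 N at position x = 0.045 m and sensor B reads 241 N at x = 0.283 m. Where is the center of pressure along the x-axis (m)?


COP_x = (F1*x1 + F2*x2) / (F1 + F2)
COP_x = (478*0.045 + 241*0.283) / (478 + 241)
Numerator = 89.7130
Denominator = 719
COP_x = 0.1248


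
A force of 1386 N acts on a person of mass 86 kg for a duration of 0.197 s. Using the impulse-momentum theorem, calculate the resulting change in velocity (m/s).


J = F * dt = 1386 * 0.197 = 273.0420 N*s
delta_v = J / m
delta_v = 273.0420 / 86
delta_v = 3.1749


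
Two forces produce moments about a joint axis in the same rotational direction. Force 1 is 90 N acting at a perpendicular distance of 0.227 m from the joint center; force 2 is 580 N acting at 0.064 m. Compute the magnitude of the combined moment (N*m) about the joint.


M = F1 * d1 + F2 * d2
M = 90 * 0.227 + 580 * 0.064
M = 20.4300 + 37.1200
M = 57.5500


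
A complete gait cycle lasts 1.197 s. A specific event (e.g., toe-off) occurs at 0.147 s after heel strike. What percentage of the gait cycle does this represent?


pct = (event_time / cycle_time) * 100
pct = (0.147 / 1.197) * 100
ratio = 0.1228
pct = 12.2807


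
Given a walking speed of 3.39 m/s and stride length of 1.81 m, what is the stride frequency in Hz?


f = v / stride_length
f = 3.39 / 1.81
f = 1.8729


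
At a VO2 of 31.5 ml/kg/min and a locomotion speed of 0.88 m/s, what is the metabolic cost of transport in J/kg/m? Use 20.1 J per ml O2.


Power per kg = VO2 * 20.1 / 60
Power per kg = 31.5 * 20.1 / 60 = 10.5525 W/kg
Cost = power_per_kg / speed
Cost = 10.5525 / 0.88
Cost = 11.9915


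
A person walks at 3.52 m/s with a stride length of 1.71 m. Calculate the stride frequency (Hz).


f = v / stride_length
f = 3.52 / 1.71
f = 2.0585


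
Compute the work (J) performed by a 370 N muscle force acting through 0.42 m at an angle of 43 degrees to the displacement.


W = F * d * cos(theta)
theta = 43 deg = 0.7505 rad
cos(theta) = 0.7314
W = 370 * 0.42 * 0.7314
W = 113.6524


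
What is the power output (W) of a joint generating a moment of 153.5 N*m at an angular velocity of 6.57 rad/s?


P = M * omega
P = 153.5 * 6.57
P = 1008.4950


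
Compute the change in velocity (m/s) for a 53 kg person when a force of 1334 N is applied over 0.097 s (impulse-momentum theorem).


J = F * dt = 1334 * 0.097 = 129.3980 N*s
delta_v = J / m
delta_v = 129.3980 / 53
delta_v = 2.4415


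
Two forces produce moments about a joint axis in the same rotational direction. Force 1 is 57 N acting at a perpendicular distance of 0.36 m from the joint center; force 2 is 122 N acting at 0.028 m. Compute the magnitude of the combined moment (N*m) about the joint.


M = F1 * d1 + F2 * d2
M = 57 * 0.36 + 122 * 0.028
M = 20.5200 + 3.4160
M = 23.9360


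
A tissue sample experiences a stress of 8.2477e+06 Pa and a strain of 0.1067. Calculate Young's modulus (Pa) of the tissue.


E = stress / strain
E = 8.2477e+06 / 0.1067
E = 7.7298e+07


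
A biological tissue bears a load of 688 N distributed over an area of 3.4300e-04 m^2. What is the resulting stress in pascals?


stress = F / A
stress = 688 / 3.4300e-04
stress = 2.0058e+06


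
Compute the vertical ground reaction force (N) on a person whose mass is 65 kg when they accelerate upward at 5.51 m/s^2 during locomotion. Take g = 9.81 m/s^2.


GRF = m * (g + a)
GRF = 65 * (9.81 + 5.51)
GRF = 65 * 15.3200
GRF = 995.8000


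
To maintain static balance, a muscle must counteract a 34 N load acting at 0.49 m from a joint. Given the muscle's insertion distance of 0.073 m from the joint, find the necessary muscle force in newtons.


F_muscle = W * d_load / d_muscle
F_muscle = 34 * 0.49 / 0.073
Numerator = 16.6600
F_muscle = 228.2192


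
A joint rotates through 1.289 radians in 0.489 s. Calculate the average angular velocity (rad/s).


omega = delta_theta / delta_t
omega = 1.289 / 0.489
omega = 2.6360


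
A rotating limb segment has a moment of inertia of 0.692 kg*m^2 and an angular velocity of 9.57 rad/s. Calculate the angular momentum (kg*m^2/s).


L = I * omega
L = 0.692 * 9.57
L = 6.6224


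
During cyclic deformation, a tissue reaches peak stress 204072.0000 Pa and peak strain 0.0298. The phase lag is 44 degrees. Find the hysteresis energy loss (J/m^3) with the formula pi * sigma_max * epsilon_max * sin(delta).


E_loss = pi * sigma_max * epsilon_max * sin(delta)
delta = 44 deg = 0.7679 rad
sin(delta) = 0.6947
E_loss = pi * 204072.0000 * 0.0298 * 0.6947
E_loss = 13271.5250


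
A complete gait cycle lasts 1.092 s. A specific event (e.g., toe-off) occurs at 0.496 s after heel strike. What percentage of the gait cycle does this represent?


pct = (event_time / cycle_time) * 100
pct = (0.496 / 1.092) * 100
ratio = 0.4542
pct = 45.4212


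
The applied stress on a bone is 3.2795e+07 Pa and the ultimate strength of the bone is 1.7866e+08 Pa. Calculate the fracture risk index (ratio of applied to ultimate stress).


FRI = applied / ultimate
FRI = 3.2795e+07 / 1.7866e+08
FRI = 0.1836


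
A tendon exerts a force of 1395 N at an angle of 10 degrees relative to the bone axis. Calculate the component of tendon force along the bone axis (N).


F_eff = F_tendon * cos(theta)
theta = 10 deg = 0.1745 rad
cos(theta) = 0.9848
F_eff = 1395 * 0.9848
F_eff = 1373.8068


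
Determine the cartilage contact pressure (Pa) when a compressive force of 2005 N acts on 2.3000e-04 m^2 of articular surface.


P = F / A
P = 2005 / 2.3000e-04
P = 8.7174e+06


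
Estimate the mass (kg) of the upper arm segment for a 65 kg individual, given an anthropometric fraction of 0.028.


m_segment = body_mass * fraction
m_segment = 65 * 0.028
m_segment = 1.8200


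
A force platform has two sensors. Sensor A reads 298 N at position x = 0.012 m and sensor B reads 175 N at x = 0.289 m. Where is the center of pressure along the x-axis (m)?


COP_x = (F1*x1 + F2*x2) / (F1 + F2)
COP_x = (298*0.012 + 175*0.289) / (298 + 175)
Numerator = 54.1510
Denominator = 473
COP_x = 0.1145


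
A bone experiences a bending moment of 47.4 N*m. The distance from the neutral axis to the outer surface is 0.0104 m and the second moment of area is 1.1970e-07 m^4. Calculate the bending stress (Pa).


sigma = M * c / I
sigma = 47.4 * 0.0104 / 1.1970e-07
M * c = 0.4930
sigma = 4.1183e+06


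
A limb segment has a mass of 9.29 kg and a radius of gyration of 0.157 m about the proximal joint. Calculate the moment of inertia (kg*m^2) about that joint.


I = m * k^2
I = 9.29 * 0.157^2
k^2 = 0.0246
I = 0.2290


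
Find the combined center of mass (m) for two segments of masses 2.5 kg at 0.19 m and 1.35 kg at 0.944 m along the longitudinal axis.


COM = (m1*x1 + m2*x2) / (m1 + m2)
COM = (2.5*0.19 + 1.35*0.944) / (2.5 + 1.35)
Numerator = 1.7494
Denominator = 3.8500
COM = 0.4544


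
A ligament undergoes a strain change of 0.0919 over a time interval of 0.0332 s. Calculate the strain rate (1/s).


strain_rate = delta_strain / delta_t
strain_rate = 0.0919 / 0.0332
strain_rate = 2.7681


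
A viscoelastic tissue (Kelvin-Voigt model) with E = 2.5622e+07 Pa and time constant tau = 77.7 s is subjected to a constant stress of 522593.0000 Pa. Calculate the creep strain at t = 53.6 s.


epsilon(t) = (sigma/E) * (1 - exp(-t/tau))
sigma/E = 522593.0000 / 2.5622e+07 = 0.0204
exp(-t/tau) = exp(-53.6 / 77.7) = 0.5017
epsilon = 0.0204 * (1 - 0.5017)
epsilon = 0.0102


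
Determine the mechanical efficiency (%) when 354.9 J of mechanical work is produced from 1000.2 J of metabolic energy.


eta = (W_mech / E_meta) * 100
eta = (354.9 / 1000.2) * 100
ratio = 0.3548
eta = 35.4829


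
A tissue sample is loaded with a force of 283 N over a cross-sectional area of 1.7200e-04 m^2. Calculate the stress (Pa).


stress = F / A
stress = 283 / 1.7200e-04
stress = 1.6453e+06


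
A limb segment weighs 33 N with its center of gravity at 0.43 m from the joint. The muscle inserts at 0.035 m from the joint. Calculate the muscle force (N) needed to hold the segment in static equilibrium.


F_muscle = W * d_load / d_muscle
F_muscle = 33 * 0.43 / 0.035
Numerator = 14.1900
F_muscle = 405.4286


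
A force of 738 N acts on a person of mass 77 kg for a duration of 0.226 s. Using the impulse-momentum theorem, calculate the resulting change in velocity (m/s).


J = F * dt = 738 * 0.226 = 166.7880 N*s
delta_v = J / m
delta_v = 166.7880 / 77
delta_v = 2.1661


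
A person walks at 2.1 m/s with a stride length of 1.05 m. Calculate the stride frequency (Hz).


f = v / stride_length
f = 2.1 / 1.05
f = 2.0000


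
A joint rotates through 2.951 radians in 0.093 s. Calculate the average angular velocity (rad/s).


omega = delta_theta / delta_t
omega = 2.951 / 0.093
omega = 31.7312


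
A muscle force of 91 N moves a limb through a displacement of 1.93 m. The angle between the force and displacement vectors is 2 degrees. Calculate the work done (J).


W = F * d * cos(theta)
theta = 2 deg = 0.0349 rad
cos(theta) = 0.9994
W = 91 * 1.93 * 0.9994
W = 175.5230


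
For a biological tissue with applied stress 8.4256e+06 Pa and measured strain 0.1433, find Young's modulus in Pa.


E = stress / strain
E = 8.4256e+06 / 0.1433
E = 5.8797e+07


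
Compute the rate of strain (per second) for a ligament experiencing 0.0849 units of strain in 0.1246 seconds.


strain_rate = delta_strain / delta_t
strain_rate = 0.0849 / 0.1246
strain_rate = 0.6814


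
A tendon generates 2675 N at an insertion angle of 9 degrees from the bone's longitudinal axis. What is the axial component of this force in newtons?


F_eff = F_tendon * cos(theta)
theta = 9 deg = 0.1571 rad
cos(theta) = 0.9877
F_eff = 2675 * 0.9877
F_eff = 2642.0663


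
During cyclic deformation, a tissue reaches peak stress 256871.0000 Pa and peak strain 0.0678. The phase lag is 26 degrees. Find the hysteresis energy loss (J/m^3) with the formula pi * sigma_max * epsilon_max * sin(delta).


E_loss = pi * sigma_max * epsilon_max * sin(delta)
delta = 26 deg = 0.4538 rad
sin(delta) = 0.4384
E_loss = pi * 256871.0000 * 0.0678 * 0.4384
E_loss = 23984.8278
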